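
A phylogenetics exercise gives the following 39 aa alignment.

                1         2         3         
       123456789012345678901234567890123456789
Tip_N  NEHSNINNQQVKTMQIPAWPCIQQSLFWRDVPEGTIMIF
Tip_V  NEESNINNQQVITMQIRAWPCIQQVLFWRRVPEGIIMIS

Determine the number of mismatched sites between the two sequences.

Mismatches occur at site 3 (H→E), site 12 (K→I), site 17 (P→R), site 25 (S→V), site 30 (D→R), site 35 (T→I), site 39 (F→S).
That gives 7 mismatches out of 39 aligned sites, so the Hamming distance is 7.

7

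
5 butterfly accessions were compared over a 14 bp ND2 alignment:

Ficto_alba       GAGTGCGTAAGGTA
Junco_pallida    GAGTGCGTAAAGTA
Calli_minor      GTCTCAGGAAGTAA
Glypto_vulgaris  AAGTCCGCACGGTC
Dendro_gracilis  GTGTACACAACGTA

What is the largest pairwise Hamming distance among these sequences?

Pairwise Hamming distances:
  Ficto_alba vs Junco_pallida: 1
  Ficto_alba vs Calli_minor: 7
  Ficto_alba vs Glypto_vulgaris: 5
  Ficto_alba vs Dendro_gracilis: 5
  Junco_pallida vs Calli_minor: 8
  Junco_pallida vs Glypto_vulgaris: 6
  Junco_pallida vs Dendro_gracilis: 5
  Calli_minor vs Glypto_vulgaris: 9
  Calli_minor vs Dendro_gracilis: 8
  Glypto_vulgaris vs Dendro_gracilis: 7
The largest is 9, between Calli_minor and Glypto_vulgaris.

9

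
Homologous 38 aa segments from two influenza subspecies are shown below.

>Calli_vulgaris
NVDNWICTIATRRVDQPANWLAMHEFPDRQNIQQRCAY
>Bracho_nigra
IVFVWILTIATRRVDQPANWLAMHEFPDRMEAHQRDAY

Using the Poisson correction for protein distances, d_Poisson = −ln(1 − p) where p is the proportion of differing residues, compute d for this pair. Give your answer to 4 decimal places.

0.2703

The sequences differ at positions 1 (N/I), 3 (D/F), 4 (N/V), 7 (C/L), 30 (Q/M), 31 (N/E), 32 (I/A), 33 (Q/H), 36 (C/D).
p = 9/38 = 0.236842.
d = −ln(1 − 0.236842) = −ln(0.763158) = 0.2703.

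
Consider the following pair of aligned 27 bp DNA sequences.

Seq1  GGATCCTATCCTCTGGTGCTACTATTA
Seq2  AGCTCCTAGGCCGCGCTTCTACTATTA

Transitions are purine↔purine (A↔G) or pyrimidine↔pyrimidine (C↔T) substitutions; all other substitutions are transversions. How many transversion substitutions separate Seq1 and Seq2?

Differing sites — 1:G/A (Ti); 3:A/C (Tv); 9:T/G (Tv); 10:C/G (Tv); 12:T/C (Ti); 13:C/G (Tv); 14:T/C (Ti); 16:G/C (Tv); 18:G/T (Tv).
Of the 9 differences, 3 transitions and 6 transversions, so the answer is 6.

6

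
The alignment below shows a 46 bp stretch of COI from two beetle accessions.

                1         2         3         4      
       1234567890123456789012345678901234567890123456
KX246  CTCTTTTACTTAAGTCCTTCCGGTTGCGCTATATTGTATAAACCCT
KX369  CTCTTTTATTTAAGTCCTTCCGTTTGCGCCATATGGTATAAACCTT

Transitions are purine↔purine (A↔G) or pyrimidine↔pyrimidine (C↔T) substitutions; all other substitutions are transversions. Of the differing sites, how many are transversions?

The sequences differ at positions 9 (C/T, transition), 23 (G/T, transversion), 30 (T/C, transition), 35 (T/G, transversion), 45 (C/T, transition).
Of the 5 differences, 3 transitions and 2 transversions, so the answer is 2.

2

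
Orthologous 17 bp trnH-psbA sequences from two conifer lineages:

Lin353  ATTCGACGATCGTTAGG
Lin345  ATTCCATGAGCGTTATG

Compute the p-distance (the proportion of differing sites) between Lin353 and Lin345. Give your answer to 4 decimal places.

Mismatches occur at site 5 (G→C), site 7 (C→T), site 10 (T→G), site 16 (G→T).
There are 4 differences over 17 sites, so p = 4/17 = 0.2353.

0.2353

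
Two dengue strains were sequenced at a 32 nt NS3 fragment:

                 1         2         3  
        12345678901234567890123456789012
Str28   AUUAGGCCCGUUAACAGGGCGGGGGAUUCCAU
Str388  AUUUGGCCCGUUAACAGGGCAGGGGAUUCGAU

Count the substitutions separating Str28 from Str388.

Mismatches occur at site 4 (A↔U), site 21 (G↔A), site 30 (C↔G).
That gives 3 mismatches out of 32 aligned sites, so the Hamming distance is 3.

3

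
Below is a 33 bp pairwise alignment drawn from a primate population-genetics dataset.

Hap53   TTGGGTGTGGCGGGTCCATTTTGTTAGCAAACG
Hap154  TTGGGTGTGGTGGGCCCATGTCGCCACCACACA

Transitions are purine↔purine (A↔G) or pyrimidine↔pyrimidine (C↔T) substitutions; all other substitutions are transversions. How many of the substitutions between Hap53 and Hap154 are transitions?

6

Mismatches occur at site 11 (C→T, transition), site 15 (T→C, transition), site 20 (T→G, transversion), site 22 (T→C, transition), site 24 (T→C, transition), site 25 (T→C, transition), site 27 (G→C, transversion), site 30 (A→C, transversion), site 33 (G→A, transition).
Of the 9 differences, 6 transitions and 3 transversions, so the answer is 6.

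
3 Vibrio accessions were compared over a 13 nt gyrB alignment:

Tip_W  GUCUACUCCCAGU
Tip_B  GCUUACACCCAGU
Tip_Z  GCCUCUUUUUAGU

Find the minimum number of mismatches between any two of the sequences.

3

Pairwise Hamming distances:
  Tip_W vs Tip_B: 3
  Tip_W vs Tip_Z: 6
  Tip_B vs Tip_Z: 7
The smallest is 3, between Tip_W and Tip_B.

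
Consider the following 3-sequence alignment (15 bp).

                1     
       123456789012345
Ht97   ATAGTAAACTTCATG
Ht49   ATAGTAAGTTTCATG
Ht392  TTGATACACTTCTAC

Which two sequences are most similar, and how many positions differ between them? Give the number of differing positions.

Pairwise Hamming distances:
  Ht97 vs Ht49: 2
  Ht97 vs Ht392: 7
  Ht49 vs Ht392: 9
The smallest is 2, between Ht97 and Ht49.

2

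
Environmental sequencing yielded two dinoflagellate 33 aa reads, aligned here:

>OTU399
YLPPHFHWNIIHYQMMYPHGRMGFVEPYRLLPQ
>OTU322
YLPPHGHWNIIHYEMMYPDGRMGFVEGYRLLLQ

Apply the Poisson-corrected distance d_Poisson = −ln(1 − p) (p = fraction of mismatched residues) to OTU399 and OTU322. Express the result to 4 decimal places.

Differing sites — 6:F/G; 14:Q/E; 19:H/D; 27:P/G; 32:P/L.
p = 5/33 = 0.151515.
d = −ln(1 − 0.151515) = −ln(0.848485) = 0.1643.

0.1643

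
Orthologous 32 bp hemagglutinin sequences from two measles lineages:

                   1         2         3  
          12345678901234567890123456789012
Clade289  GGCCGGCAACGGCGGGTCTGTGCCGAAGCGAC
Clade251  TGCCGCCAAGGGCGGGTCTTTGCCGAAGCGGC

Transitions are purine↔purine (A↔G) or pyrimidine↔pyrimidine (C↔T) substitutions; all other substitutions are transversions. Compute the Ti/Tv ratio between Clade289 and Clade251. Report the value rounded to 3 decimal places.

0.250

The sequences differ at positions 1 (G/T, transversion), 6 (G/C, transversion), 10 (C/G, transversion), 20 (G/T, transversion), 31 (A/G, transition).
Of the 5 differences, 1 transition and 4 transversions, so Ti/Tv = 1/4 = 0.250.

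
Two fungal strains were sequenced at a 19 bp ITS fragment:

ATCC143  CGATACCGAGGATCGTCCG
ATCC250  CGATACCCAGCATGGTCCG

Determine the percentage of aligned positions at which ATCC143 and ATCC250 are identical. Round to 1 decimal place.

The sequences differ at positions 8 (G/C), 11 (G/C), 14 (C/G).
16 of the 19 sites match, so the percent identity is 16/19 × 100 = 84.2%.

84.2%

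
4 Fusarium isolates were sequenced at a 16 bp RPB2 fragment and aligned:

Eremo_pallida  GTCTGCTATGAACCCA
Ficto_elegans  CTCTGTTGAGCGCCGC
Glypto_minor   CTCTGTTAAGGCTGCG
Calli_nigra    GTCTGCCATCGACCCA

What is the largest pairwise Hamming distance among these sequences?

Pairwise Hamming distances:
  Eremo_pallida vs Ficto_elegans: 8
  Eremo_pallida vs Glypto_minor: 8
  Eremo_pallida vs Calli_nigra: 3
  Ficto_elegans vs Glypto_minor: 7
  Ficto_elegans vs Calli_nigra: 10
  Glypto_minor vs Calli_nigra: 9
The largest is 10, between Ficto_elegans and Calli_nigra.

10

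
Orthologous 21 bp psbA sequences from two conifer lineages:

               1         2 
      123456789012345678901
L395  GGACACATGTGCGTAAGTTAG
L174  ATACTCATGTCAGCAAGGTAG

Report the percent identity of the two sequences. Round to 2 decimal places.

66.67%

The sequences differ at positions 1 (G/A), 2 (G/T), 5 (A/T), 11 (G/C), 12 (C/A), 14 (T/C), 18 (T/G).
14 of the 21 sites match, so the percent identity is 14/21 × 100 = 66.67%.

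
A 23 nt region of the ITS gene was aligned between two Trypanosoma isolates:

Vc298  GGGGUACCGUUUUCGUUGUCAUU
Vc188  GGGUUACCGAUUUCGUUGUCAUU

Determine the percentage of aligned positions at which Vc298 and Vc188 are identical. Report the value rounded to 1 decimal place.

91.3%

Mismatches occur at site 4 (G/U), site 10 (U/A).
21 of the 23 sites match, so the percent identity is 21/23 × 100 = 91.3%.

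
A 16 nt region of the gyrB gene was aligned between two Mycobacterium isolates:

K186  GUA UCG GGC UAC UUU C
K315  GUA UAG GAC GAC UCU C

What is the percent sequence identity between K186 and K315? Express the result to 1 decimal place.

75.0%

Mismatches occur at site 5 (C/A), site 8 (G/A), site 10 (U/G), site 14 (U/C).
12 of the 16 sites match, so the percent identity is 12/16 × 100 = 75.0%.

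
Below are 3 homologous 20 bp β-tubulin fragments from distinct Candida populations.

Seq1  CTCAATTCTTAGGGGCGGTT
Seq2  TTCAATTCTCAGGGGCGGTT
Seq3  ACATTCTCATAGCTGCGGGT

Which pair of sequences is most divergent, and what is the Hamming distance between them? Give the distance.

Pairwise Hamming distances:
  Seq1 vs Seq2: 2
  Seq1 vs Seq3: 10
  Seq2 vs Seq3: 11
The largest is 11, between Seq2 and Seq3.

11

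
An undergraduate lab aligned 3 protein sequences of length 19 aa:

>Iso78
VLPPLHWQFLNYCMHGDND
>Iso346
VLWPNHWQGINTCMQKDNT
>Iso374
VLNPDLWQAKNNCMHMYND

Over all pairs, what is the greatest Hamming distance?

10

Pairwise Hamming distances:
  Iso78 vs Iso346: 8
  Iso78 vs Iso374: 8
  Iso346 vs Iso374: 10
The largest is 10, between Iso346 and Iso374.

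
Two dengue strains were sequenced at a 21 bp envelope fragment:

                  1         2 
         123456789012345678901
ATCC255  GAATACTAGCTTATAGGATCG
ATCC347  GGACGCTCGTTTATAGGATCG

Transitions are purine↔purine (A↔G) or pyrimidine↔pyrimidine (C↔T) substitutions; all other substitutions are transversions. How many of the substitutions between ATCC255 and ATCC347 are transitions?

Mismatches occur at site 2 (A→G, transition), site 4 (T→C, transition), site 5 (A→G, transition), site 8 (A→C, transversion), site 10 (C→T, transition).
Of the 5 differences, 4 transitions and 1 transversion, so the answer is 4.

4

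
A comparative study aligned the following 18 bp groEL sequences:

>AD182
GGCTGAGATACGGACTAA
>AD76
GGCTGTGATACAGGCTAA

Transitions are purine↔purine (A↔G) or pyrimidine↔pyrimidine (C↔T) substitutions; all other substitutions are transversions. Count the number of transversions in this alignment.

The sequences differ at positions 6 (A/T, transversion), 12 (G/A, transition), 14 (A/G, transition).
Of the 3 differences, 2 transitions and 1 transversion, so the answer is 1.

1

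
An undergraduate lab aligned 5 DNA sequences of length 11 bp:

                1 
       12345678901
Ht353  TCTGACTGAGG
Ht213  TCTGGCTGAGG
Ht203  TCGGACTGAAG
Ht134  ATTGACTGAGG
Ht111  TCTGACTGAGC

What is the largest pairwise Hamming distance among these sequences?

Pairwise Hamming distances:
  Ht353 vs Ht213: 1
  Ht353 vs Ht203: 2
  Ht353 vs Ht134: 2
  Ht353 vs Ht111: 1
  Ht213 vs Ht203: 3
  Ht213 vs Ht134: 3
  Ht213 vs Ht111: 2
  Ht203 vs Ht134: 4
  Ht203 vs Ht111: 3
  Ht134 vs Ht111: 3
The largest is 4, between Ht203 and Ht134.

4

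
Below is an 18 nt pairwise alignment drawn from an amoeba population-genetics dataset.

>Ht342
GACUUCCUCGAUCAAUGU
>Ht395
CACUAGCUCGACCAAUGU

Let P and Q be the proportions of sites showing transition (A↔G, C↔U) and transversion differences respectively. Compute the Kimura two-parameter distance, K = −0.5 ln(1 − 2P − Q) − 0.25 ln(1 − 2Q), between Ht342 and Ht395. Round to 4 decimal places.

Mismatches occur at site 1 (G/C, transversion), site 5 (U/A, transversion), site 6 (C/G, transversion), site 12 (U/C, transition).
Of the 4 differences, 1 transition and 3 transversions over 18 sites: P = 1/18 = 0.055556, Q = 3/18 = 0.166667.
d = −0.5·ln(0.722221) − 0.25·ln(0.666666) = −0.5·(-0.325424) − 0.25·(-0.405466) = 0.2641.

0.2641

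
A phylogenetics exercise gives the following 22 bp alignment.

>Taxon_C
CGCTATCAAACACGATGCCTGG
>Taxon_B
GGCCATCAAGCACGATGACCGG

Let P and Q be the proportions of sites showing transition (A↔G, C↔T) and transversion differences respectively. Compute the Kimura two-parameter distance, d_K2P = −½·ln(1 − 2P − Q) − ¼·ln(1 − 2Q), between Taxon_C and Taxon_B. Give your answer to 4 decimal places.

0.2762

The sequences differ at positions 1 (C/G, transversion), 4 (T/C, transition), 10 (A/G, transition), 18 (C/A, transversion), 20 (T/C, transition).
Of the 5 differences, 3 transitions and 2 transversions over 22 sites: P = 3/22 = 0.136364, Q = 2/22 = 0.090909.
d = −0.5·ln(0.636363) − 0.25·ln(0.818182) = −0.5·(-0.451986) − 0.25·(-0.200670) = 0.2762.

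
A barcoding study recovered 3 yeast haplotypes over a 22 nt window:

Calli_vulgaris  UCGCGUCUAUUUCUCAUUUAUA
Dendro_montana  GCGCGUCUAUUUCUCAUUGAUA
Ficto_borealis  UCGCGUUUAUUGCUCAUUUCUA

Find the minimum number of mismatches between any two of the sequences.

2

Pairwise Hamming distances:
  Calli_vulgaris vs Dendro_montana: 2
  Calli_vulgaris vs Ficto_borealis: 3
  Dendro_montana vs Ficto_borealis: 5
The smallest is 2, between Calli_vulgaris and Dendro_montana.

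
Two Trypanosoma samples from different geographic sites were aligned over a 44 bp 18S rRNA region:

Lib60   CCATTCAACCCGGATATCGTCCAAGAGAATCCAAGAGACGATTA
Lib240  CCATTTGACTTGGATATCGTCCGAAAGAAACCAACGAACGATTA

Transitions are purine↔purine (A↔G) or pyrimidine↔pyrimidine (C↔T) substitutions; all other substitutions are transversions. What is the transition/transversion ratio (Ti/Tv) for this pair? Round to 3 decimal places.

4.000

The sequences differ at positions 6 (C/T, transition), 7 (A/G, transition), 10 (C/T, transition), 11 (C/T, transition), 23 (A/G, transition), 25 (G/A, transition), 30 (T/A, transversion), 35 (G/C, transversion), 36 (A/G, transition), 37 (G/A, transition).
Of the 10 differences, 8 transitions and 2 transversions, so Ti/Tv = 8/2 = 4.000.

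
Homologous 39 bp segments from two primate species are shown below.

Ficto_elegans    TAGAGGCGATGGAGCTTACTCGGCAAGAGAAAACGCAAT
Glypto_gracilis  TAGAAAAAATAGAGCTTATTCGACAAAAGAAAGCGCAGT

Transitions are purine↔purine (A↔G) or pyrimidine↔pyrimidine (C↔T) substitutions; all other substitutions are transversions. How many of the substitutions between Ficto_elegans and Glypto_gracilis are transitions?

Differing sites — 5:G/A (Ti); 6:G/A (Ti); 7:C/A (Tv); 8:G/A (Ti); 11:G/A (Ti); 19:C/T (Ti); 23:G/A (Ti); 27:G/A (Ti); 33:A/G (Ti); 38:A/G (Ti).
Of the 10 differences, 9 transitions and 1 transversion, so the answer is 9.

9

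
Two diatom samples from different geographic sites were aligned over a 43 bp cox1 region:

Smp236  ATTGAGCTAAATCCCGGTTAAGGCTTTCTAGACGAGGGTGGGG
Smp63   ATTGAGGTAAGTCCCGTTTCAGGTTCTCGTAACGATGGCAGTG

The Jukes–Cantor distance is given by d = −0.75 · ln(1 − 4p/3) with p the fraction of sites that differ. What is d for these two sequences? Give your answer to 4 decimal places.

0.3870

Mismatches occur at site 7 (C→G), site 11 (A→G), site 17 (G→T), site 20 (A→C), site 24 (C→T), site 26 (T→C), site 29 (T→G), site 30 (A→T), site 31 (G→A), site 36 (G→T), site 39 (T→C), site 40 (G→A), site 42 (G→T).
p = 13/43 = 0.302326.
d = −0.75 · ln(1 − (4/3)·0.302326) = −0.75 · ln(0.596899) = −0.75 · (-0.516007) = 0.3870.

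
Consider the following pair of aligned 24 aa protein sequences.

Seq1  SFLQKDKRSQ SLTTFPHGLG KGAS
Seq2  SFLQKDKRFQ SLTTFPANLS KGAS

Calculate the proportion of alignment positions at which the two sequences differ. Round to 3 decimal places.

Differing sites — 9:S/F; 17:H/A; 18:G/N; 20:G/S.
There are 4 differences over 24 sites, so p = 4/24 = 0.167.

0.167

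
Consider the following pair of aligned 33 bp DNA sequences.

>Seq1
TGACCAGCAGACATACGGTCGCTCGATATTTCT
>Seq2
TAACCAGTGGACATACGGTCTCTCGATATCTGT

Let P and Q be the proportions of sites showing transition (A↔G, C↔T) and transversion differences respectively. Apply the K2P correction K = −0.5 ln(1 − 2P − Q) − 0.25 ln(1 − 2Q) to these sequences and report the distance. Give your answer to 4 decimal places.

Differing sites — 2:G/A (Ti); 8:C/T (Ti); 9:A/G (Ti); 21:G/T (Tv); 30:T/C (Ti); 32:C/G (Tv).
Of the 6 differences, 4 transitions and 2 transversions over 33 sites: P = 4/33 = 0.121212, Q = 2/33 = 0.060606.
d = −0.5·ln(0.696970) − 0.25·ln(0.878788) = −0.5·(-0.361013) − 0.25·(-0.129212) = 0.2128.

0.2128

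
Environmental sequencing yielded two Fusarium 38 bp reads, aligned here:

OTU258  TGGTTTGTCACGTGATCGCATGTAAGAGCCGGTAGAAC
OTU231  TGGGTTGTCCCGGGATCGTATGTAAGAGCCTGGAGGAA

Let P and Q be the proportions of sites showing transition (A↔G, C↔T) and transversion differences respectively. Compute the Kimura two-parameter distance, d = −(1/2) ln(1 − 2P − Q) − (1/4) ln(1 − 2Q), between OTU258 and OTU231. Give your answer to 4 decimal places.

0.2476

Differing sites — 4:T/G (Tv); 10:A/C (Tv); 13:T/G (Tv); 19:C/T (Ti); 31:G/T (Tv); 33:T/G (Tv); 36:A/G (Ti); 38:C/A (Tv).
Of the 8 differences, 2 transitions and 6 transversions over 38 sites: P = 2/38 = 0.052632, Q = 6/38 = 0.157895.
d = −0.5·ln(0.736841) − 0.25·ln(0.684210) = −0.5·(-0.305383) − 0.25·(-0.379490) = 0.2476.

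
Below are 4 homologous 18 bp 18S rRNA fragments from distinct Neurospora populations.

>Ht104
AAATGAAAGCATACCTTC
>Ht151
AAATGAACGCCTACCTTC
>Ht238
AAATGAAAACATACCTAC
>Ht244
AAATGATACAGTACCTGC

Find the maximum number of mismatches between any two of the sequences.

Pairwise Hamming distances:
  Ht104 vs Ht151: 2
  Ht104 vs Ht238: 2
  Ht104 vs Ht244: 5
  Ht151 vs Ht238: 4
  Ht151 vs Ht244: 6
  Ht238 vs Ht244: 5
The largest is 6, between Ht151 and Ht244.

6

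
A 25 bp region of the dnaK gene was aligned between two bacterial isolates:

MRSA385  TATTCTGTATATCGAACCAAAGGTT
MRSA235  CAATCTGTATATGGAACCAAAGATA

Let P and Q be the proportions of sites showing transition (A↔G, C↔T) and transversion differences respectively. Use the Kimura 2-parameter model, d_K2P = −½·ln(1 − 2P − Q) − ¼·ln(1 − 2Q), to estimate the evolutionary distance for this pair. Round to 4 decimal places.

0.2329

Mismatches occur at site 1 (T→C, transition), site 3 (T→A, transversion), site 13 (C→G, transversion), site 23 (G→A, transition), site 25 (T→A, transversion).
Of the 5 differences, 2 transitions and 3 transversions over 25 sites: P = 2/25 = 0.080000, Q = 3/25 = 0.120000.
d = −0.5·ln(0.720000) − 0.25·ln(0.760000) = −0.5·(-0.328504) − 0.25·(-0.274437) = 0.2329.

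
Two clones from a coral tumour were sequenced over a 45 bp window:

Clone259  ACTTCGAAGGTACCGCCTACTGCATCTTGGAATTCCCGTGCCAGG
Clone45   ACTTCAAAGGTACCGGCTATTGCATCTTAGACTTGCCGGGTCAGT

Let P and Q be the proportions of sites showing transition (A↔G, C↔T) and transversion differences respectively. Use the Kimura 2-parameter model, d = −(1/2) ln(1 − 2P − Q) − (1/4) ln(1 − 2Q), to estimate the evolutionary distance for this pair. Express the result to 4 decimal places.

The sequences differ at positions 6 (G/A, transition), 16 (C/G, transversion), 20 (C/T, transition), 29 (G/A, transition), 32 (A/C, transversion), 35 (C/G, transversion), 39 (T/G, transversion), 41 (C/T, transition), 45 (G/T, transversion).
Of the 9 differences, 4 transitions and 5 transversions over 45 sites: P = 4/45 = 0.088889, Q = 5/45 = 0.111111.
d = −0.5·ln(0.711111) − 0.25·ln(0.777778) = −0.5·(-0.340927) − 0.25·(-0.251314) = 0.2333.

0.2333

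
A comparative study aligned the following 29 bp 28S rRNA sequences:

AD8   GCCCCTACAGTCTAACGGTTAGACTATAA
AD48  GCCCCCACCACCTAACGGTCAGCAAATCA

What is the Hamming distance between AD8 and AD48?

9

The sequences differ at positions 6 (T/C), 9 (A/C), 10 (G/A), 11 (T/C), 20 (T/C), 23 (A/C), 24 (C/A), 25 (T/A), 28 (A/C).
That gives 9 mismatches out of 29 aligned sites, so the Hamming distance is 9.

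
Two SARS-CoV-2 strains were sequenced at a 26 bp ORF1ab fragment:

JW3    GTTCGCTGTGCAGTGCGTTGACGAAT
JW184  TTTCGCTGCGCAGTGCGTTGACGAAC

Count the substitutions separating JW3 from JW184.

The sequences differ at positions 1 (G/T), 9 (T/C), 26 (T/C).
That gives 3 mismatches out of 26 aligned sites, so the Hamming distance is 3.

3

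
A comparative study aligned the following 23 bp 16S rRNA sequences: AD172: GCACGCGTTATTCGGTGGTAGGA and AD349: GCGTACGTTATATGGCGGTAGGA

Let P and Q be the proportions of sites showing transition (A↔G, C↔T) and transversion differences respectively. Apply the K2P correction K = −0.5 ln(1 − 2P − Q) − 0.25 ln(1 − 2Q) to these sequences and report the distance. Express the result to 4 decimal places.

0.3480

Mismatches occur at site 3 (A/G, transition), site 4 (C/T, transition), site 5 (G/A, transition), site 12 (T/A, transversion), site 13 (C/T, transition), site 16 (T/C, transition).
Of the 6 differences, 5 transitions and 1 transversion over 23 sites: P = 5/23 = 0.217391, Q = 1/23 = 0.043478.
d = −0.5·ln(0.521740) − 0.25·ln(0.913044) = −0.5·(-0.650586) − 0.25·(-0.090971) = 0.3480.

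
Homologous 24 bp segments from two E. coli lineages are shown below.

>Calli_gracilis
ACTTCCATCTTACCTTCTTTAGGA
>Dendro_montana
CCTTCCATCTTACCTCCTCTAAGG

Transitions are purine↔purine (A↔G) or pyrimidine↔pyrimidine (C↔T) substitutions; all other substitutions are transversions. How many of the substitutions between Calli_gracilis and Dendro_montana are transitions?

4

Mismatches occur at site 1 (A↔C, transversion), site 16 (T↔C, transition), site 19 (T↔C, transition), site 22 (G↔A, transition), site 24 (A↔G, transition).
Of the 5 differences, 4 transitions and 1 transversion, so the answer is 4.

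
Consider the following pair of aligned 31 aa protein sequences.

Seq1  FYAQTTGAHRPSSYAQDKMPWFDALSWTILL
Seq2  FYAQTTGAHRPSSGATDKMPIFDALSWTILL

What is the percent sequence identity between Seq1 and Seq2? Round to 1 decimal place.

90.3%

Mismatches occur at site 14 (Y/G), site 16 (Q/T), site 21 (W/I).
28 of the 31 sites match, so the percent identity is 28/31 × 100 = 90.3%.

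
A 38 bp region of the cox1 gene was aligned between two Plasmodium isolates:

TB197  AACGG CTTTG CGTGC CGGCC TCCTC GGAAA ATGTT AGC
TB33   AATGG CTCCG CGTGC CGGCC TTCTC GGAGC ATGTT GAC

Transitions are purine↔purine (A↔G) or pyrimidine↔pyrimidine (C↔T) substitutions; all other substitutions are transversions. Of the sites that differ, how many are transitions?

The sequences differ at positions 3 (C/T, transition), 8 (T/C, transition), 9 (T/C, transition), 22 (C/T, transition), 29 (A/G, transition), 30 (A/C, transversion), 36 (A/G, transition), 37 (G/A, transition).
Of the 8 differences, 7 transitions and 1 transversion, so the answer is 7.

7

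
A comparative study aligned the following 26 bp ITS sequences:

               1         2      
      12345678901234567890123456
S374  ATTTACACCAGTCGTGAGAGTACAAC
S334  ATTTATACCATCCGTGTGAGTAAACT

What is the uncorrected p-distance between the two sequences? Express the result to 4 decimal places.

0.2692

Differing sites — 6:C/T; 11:G/T; 12:T/C; 17:A/T; 23:C/A; 25:A/C; 26:C/T.
There are 7 differences over 26 sites, so p = 7/26 = 0.2692.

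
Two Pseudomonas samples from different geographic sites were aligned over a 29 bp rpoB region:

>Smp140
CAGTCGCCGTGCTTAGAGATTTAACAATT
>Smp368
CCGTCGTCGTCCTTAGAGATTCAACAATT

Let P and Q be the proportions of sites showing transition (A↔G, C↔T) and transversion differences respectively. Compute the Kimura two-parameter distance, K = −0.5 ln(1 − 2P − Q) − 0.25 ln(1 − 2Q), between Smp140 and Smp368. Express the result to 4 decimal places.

0.1530

The sequences differ at positions 2 (A/C, transversion), 7 (C/T, transition), 11 (G/C, transversion), 22 (T/C, transition).
Of the 4 differences, 2 transitions and 2 transversions over 29 sites: P = 2/29 = 0.068966, Q = 2/29 = 0.068966.
d = −0.5·ln(0.793102) − 0.25·ln(0.862068) = −0.5·(-0.231803) − 0.25·(-0.148421) = 0.1530.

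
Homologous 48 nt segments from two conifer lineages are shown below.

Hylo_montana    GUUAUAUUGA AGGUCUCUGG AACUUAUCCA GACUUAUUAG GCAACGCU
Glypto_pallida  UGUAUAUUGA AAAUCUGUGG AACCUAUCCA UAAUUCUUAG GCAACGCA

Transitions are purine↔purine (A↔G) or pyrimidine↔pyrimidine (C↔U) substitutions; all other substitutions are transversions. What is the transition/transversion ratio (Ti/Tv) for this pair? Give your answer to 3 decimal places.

0.429

Differing sites — 1:G/U (Tv); 2:U/G (Tv); 12:G/A (Ti); 13:G/A (Ti); 17:C/G (Tv); 24:U/C (Ti); 31:G/U (Tv); 33:C/A (Tv); 36:A/C (Tv); 48:U/A (Tv).
Of the 10 differences, 3 transitions and 7 transversions, so Ti/Tv = 3/7 = 0.429.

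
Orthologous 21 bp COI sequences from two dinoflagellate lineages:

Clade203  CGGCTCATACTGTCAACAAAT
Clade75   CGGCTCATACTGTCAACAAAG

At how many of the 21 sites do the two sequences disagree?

A single mismatch occurs at site 21 (T/G).
That gives 1 mismatch out of 21 aligned sites, so the Hamming distance is 1.

1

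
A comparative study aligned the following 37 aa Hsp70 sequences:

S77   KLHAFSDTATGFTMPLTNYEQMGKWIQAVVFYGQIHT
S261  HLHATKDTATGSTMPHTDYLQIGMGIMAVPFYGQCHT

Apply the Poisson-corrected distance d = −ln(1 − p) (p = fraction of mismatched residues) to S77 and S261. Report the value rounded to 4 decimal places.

Mismatches occur at site 1 (K↔H), site 5 (F↔T), site 6 (S↔K), site 12 (F↔S), site 16 (L↔H), site 18 (N↔D), site 20 (E↔L), site 22 (M↔I), site 24 (K↔M), site 25 (W↔G), site 27 (Q↔M), site 30 (V↔P), site 35 (I↔C).
p = 13/37 = 0.351351.
d = −ln(1 − 0.351351) = −ln(0.648649) = 0.4329.

0.4329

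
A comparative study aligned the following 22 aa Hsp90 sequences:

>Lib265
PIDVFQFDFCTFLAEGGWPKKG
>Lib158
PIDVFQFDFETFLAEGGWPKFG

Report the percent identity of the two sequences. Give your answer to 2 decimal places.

90.91%

Differing sites — 10:C/E; 21:K/F.
20 of the 22 sites match, so the percent identity is 20/22 × 100 = 90.91%.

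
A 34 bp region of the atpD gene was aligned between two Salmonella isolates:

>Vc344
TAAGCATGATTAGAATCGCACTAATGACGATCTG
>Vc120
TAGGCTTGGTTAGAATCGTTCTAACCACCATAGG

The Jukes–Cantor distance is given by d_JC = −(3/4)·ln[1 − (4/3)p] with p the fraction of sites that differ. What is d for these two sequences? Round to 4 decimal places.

Differing sites — 3:A/G; 6:A/T; 9:A/G; 19:C/T; 20:A/T; 25:T/C; 26:G/C; 29:G/C; 32:C/A; 33:T/G.
p = 10/34 = 0.294118.
d = −0.75 · ln(1 − (4/3)·0.294118) = −0.75 · ln(0.607843) = −0.75 · (-0.497839) = 0.3734.

0.3734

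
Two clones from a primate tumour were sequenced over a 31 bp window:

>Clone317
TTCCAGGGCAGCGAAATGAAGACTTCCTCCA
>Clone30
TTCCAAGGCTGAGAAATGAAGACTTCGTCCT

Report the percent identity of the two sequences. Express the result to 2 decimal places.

83.87%

The sequences differ at positions 6 (G/A), 10 (A/T), 12 (C/A), 27 (C/G), 31 (A/T).
26 of the 31 sites match, so the percent identity is 26/31 × 100 = 83.87%.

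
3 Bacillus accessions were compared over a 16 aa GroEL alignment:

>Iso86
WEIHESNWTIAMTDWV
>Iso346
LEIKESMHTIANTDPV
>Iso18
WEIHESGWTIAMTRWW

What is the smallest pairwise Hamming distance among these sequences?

3

Pairwise Hamming distances:
  Iso86 vs Iso346: 6
  Iso86 vs Iso18: 3
  Iso346 vs Iso18: 8
The smallest is 3, between Iso86 and Iso18.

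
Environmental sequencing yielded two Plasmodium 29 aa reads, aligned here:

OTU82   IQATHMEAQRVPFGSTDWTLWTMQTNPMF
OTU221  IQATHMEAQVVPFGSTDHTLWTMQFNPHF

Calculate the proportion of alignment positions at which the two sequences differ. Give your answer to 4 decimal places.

Differing sites — 10:R/V; 18:W/H; 25:T/F; 28:M/H.
There are 4 differences over 29 sites, so p = 4/29 = 0.1379.

0.1379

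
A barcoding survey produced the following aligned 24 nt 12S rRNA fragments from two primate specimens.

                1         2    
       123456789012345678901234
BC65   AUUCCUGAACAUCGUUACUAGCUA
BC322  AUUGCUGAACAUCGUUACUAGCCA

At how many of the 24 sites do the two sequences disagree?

2

Mismatches occur at site 4 (C/G), site 23 (U/C).
That gives 2 mismatches out of 24 aligned sites, so the Hamming distance is 2.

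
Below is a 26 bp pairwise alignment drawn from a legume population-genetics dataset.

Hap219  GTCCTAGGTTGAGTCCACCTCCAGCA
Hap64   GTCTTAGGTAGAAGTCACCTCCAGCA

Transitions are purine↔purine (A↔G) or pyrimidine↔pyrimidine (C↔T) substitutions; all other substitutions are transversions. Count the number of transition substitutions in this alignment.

The sequences differ at positions 4 (C/T, transition), 10 (T/A, transversion), 13 (G/A, transition), 14 (T/G, transversion), 15 (C/T, transition).
Of the 5 differences, 3 transitions and 2 transversions, so the answer is 3.

3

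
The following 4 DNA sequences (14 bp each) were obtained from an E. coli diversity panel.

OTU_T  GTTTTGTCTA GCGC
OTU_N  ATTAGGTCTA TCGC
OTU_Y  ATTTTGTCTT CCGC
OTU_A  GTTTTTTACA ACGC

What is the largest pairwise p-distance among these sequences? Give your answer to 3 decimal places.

Pairwise Hamming distances:
  OTU_T vs OTU_N: 4
  OTU_T vs OTU_Y: 3
  OTU_T vs OTU_A: 4
  OTU_N vs OTU_Y: 4
  OTU_N vs OTU_A: 7
  OTU_Y vs OTU_A: 6
The largest is 7 mismatches, between OTU_N and OTU_A; p = 7/14 = 0.500.

0.500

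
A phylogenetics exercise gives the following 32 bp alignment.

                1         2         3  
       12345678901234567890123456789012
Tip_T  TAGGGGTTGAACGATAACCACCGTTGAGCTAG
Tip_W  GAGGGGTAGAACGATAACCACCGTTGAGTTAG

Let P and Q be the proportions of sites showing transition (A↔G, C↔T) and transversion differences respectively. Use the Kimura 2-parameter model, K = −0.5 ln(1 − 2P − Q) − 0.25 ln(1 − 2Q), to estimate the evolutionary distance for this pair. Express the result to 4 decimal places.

0.1001

Differing sites — 1:T/G (Tv); 8:T/A (Tv); 29:C/T (Ti).
Of the 3 differences, 1 transition and 2 transversions over 32 sites: P = 1/32 = 0.031250, Q = 2/32 = 0.062500.
d = −0.5·ln(0.875000) − 0.25·ln(0.875000) = −0.5·(-0.133531) − 0.25·(-0.133531) = 0.1001.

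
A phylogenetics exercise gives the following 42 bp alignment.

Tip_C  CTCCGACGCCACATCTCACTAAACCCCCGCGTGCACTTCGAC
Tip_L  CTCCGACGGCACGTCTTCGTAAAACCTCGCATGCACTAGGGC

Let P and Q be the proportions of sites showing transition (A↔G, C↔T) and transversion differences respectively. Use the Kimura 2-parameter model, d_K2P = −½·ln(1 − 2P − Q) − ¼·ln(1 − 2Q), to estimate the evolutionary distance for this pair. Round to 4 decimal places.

The sequences differ at positions 9 (C/G, transversion), 13 (A/G, transition), 17 (C/T, transition), 18 (A/C, transversion), 19 (C/G, transversion), 24 (C/A, transversion), 27 (C/T, transition), 31 (G/A, transition), 38 (T/A, transversion), 39 (C/G, transversion), 41 (A/G, transition).
Of the 11 differences, 5 transitions and 6 transversions over 42 sites: P = 5/42 = 0.119048, Q = 6/42 = 0.142857.
d = −0.5·ln(0.619047) − 0.25·ln(0.714286) = −0.5·(-0.479574) − 0.25·(-0.336472) = 0.3239.

0.3239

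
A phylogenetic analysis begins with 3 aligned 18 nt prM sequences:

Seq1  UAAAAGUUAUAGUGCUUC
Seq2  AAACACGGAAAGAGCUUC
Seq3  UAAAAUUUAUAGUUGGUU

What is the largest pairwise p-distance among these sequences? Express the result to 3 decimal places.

Pairwise Hamming distances:
  Seq1 vs Seq2: 7
  Seq1 vs Seq3: 5
  Seq2 vs Seq3: 11
The largest is 11 mismatches, between Seq2 and Seq3; p = 11/18 = 0.611.

0.611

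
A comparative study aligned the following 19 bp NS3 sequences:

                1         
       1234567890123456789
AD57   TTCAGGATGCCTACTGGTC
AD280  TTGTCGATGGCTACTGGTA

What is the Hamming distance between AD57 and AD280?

Differing sites — 3:C/G; 4:A/T; 5:G/C; 10:C/G; 19:C/A.
That gives 5 mismatches out of 19 aligned sites, so the Hamming distance is 5.

5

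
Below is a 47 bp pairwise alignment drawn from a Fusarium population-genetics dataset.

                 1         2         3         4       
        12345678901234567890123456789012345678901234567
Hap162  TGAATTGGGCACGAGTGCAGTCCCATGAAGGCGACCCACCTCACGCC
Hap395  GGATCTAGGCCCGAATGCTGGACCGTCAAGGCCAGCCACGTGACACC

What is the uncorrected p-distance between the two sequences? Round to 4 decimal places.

The sequences differ at positions 1 (T/G), 4 (A/T), 5 (T/C), 7 (G/A), 11 (A/C), 15 (G/A), 19 (A/T), 21 (T/G), 22 (C/A), 25 (A/G), 27 (G/C), 33 (G/C), 35 (C/G), 40 (C/G), 42 (C/G), 45 (G/A).
There are 16 differences over 47 sites, so p = 16/47 = 0.3404.

0.3404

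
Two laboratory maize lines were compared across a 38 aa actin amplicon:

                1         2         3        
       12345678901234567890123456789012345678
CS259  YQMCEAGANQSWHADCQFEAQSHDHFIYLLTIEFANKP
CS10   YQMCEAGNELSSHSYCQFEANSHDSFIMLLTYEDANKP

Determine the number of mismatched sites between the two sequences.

Differing sites — 8:A/N; 9:N/E; 10:Q/L; 12:W/S; 14:A/S; 15:D/Y; 21:Q/N; 25:H/S; 28:Y/M; 32:I/Y; 34:F/D.
That gives 11 mismatches out of 38 aligned sites, so the Hamming distance is 11.

11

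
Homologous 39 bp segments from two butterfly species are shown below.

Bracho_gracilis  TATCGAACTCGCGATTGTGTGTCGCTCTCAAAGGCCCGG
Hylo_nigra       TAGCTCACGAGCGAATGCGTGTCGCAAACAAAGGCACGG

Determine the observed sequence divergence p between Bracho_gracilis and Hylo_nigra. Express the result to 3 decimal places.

The sequences differ at positions 3 (T/G), 5 (G/T), 6 (A/C), 9 (T/G), 10 (C/A), 15 (T/A), 18 (T/C), 26 (T/A), 27 (C/A), 28 (T/A), 36 (C/A).
There are 11 differences over 39 sites, so p = 11/39 = 0.282.

0.282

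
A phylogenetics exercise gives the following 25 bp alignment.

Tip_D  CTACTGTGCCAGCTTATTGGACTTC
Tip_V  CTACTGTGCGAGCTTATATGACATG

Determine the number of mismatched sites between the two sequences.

Differing sites — 10:C/G; 18:T/A; 19:G/T; 23:T/A; 25:C/G.
That gives 5 mismatches out of 25 aligned sites, so the Hamming distance is 5.

5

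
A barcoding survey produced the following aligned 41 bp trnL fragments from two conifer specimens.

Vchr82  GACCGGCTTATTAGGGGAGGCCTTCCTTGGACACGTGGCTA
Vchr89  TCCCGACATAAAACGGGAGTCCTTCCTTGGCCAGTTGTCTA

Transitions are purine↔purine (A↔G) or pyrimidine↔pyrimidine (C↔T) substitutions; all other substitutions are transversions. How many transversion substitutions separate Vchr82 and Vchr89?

11

Differing sites — 1:G/T (Tv); 2:A/C (Tv); 6:G/A (Ti); 8:T/A (Tv); 11:T/A (Tv); 12:T/A (Tv); 14:G/C (Tv); 20:G/T (Tv); 31:A/C (Tv); 34:C/G (Tv); 35:G/T (Tv); 38:G/T (Tv).
Of the 12 differences, 1 transition and 11 transversions, so the answer is 11.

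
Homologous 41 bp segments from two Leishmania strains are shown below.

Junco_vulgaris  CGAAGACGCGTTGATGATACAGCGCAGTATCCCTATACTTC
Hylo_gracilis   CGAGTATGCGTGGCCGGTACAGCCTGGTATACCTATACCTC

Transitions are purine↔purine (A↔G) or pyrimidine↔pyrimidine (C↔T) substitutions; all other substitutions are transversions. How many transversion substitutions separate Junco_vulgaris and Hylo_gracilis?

The sequences differ at positions 4 (A/G, transition), 5 (G/T, transversion), 7 (C/T, transition), 12 (T/G, transversion), 14 (A/C, transversion), 15 (T/C, transition), 17 (A/G, transition), 24 (G/C, transversion), 25 (C/T, transition), 26 (A/G, transition), 31 (C/A, transversion), 39 (T/C, transition).
Of the 12 differences, 7 transitions and 5 transversions, so the answer is 5.

5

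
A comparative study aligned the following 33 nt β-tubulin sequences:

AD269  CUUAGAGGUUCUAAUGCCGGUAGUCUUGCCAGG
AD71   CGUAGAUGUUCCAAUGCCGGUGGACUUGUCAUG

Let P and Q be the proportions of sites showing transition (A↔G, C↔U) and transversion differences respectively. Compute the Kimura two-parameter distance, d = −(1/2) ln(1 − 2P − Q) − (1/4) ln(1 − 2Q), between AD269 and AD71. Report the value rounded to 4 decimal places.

Differing sites — 2:U/G (Tv); 7:G/U (Tv); 12:U/C (Ti); 22:A/G (Ti); 24:U/A (Tv); 29:C/U (Ti); 32:G/U (Tv).
Of the 7 differences, 3 transitions and 4 transversions over 33 sites: P = 3/33 = 0.090909, Q = 4/33 = 0.121212.
d = −0.5·ln(0.696970) − 0.25·ln(0.757576) = −0.5·(-0.361013) − 0.25·(-0.277631) = 0.2499.

0.2499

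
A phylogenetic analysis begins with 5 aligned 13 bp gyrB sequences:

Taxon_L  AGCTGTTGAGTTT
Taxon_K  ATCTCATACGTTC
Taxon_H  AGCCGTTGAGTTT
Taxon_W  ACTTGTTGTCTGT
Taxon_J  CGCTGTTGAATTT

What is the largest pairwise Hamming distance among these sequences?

9

Pairwise Hamming distances:
  Taxon_L vs Taxon_K: 6
  Taxon_L vs Taxon_H: 1
  Taxon_L vs Taxon_W: 5
  Taxon_L vs Taxon_J: 2
  Taxon_K vs Taxon_H: 7
  Taxon_K vs Taxon_W: 9
  Taxon_K vs Taxon_J: 8
  Taxon_H vs Taxon_W: 6
  Taxon_H vs Taxon_J: 3
  Taxon_W vs Taxon_J: 6
The largest is 9, between Taxon_K and Taxon_W.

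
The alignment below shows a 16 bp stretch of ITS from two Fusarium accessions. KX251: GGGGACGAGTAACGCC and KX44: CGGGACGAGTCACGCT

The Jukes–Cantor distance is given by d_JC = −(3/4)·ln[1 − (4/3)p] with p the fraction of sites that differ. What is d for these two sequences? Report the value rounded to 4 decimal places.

Mismatches occur at site 1 (G→C), site 11 (A→C), site 16 (C→T).
p = 3/16 = 0.187500.
d = −0.75 · ln(1 − (4/3)·0.187500) = −0.75 · ln(0.750000) = −0.75 · (-0.287682) = 0.2158.

0.2158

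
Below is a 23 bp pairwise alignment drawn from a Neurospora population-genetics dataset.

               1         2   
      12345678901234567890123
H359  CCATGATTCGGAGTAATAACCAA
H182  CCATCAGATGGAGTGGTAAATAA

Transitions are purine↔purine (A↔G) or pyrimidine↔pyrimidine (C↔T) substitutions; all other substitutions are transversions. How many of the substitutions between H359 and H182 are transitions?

4

Differing sites — 5:G/C (Tv); 7:T/G (Tv); 8:T/A (Tv); 9:C/T (Ti); 15:A/G (Ti); 16:A/G (Ti); 20:C/A (Tv); 21:C/T (Ti).
Of the 8 differences, 4 transitions and 4 transversions, so the answer is 4.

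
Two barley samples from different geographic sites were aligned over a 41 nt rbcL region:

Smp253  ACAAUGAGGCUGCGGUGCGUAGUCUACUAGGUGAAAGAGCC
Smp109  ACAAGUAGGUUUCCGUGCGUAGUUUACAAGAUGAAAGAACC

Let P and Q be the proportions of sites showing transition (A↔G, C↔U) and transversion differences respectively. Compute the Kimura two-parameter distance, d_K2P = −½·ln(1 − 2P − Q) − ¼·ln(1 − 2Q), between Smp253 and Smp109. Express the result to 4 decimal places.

Differing sites — 5:U/G (Tv); 6:G/U (Tv); 10:C/U (Ti); 12:G/U (Tv); 14:G/C (Tv); 24:C/U (Ti); 28:U/A (Tv); 31:G/A (Ti); 39:G/A (Ti).
Of the 9 differences, 4 transitions and 5 transversions over 41 sites: P = 4/41 = 0.097561, Q = 5/41 = 0.121951.
d = −0.5·ln(0.682927) − 0.25·ln(0.756098) = −0.5·(-0.381367) − 0.25·(-0.279584) = 0.2606.

0.2606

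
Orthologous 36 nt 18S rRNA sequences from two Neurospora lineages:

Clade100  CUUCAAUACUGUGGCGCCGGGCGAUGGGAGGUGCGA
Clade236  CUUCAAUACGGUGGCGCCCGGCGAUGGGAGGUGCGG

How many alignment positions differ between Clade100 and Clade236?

Differing sites — 10:U/G; 19:G/C; 36:A/G.
That gives 3 mismatches out of 36 aligned sites, so the Hamming distance is 3.

3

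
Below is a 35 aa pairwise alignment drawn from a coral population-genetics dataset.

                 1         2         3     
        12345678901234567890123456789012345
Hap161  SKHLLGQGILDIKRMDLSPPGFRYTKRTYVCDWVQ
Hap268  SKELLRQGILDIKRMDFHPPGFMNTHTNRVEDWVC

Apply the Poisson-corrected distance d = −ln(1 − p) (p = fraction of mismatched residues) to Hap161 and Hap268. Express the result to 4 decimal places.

The sequences differ at positions 3 (H/E), 6 (G/R), 17 (L/F), 18 (S/H), 23 (R/M), 24 (Y/N), 26 (K/H), 27 (R/T), 28 (T/N), 29 (Y/R), 31 (C/E), 35 (Q/C).
p = 12/35 = 0.342857.
d = −ln(1 − 0.342857) = −ln(0.657143) = 0.4199.

0.4199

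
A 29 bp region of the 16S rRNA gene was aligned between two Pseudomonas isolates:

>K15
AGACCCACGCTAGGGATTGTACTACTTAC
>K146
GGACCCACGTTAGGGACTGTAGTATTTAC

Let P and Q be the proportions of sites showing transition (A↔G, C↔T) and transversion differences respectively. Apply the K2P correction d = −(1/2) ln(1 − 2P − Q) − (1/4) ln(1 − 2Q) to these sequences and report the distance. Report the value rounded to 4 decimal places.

0.2036

Mismatches occur at site 1 (A→G, transition), site 10 (C→T, transition), site 17 (T→C, transition), site 22 (C→G, transversion), site 25 (C→T, transition).
Of the 5 differences, 4 transitions and 1 transversion over 29 sites: P = 4/29 = 0.137931, Q = 1/29 = 0.034483.
d = −0.5·ln(0.689655) − 0.25·ln(0.931034) = −0.5·(-0.371564) − 0.25·(-0.071459) = 0.2036.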